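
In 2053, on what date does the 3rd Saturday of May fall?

May 2053 begins on a Thursday, so the first Saturday is May 3 (2 days later).
The 3rd Saturday is 2 weeks later: 3 + 14 = 17.

May 17, 2053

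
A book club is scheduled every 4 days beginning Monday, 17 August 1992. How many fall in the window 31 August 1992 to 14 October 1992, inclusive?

Occurrences land 4·i days after 17 August 1992 for i = 0, 1, 2, …
31 August 1992 is 14 days after the start; 14 ÷ 4 = 3 remainder 2; since the remainder is 2, round up to i = 4. First occurrence in the window: #5 on 2 September 1992 (4×4 = 16 days in).
14 October 1992 is 58 days after the start; 58 ÷ 4 = 14 remainder 2. Last occurrence in the window: #15 on 12 October 1992.
Occurrences #5 through #15: 11 in total.

11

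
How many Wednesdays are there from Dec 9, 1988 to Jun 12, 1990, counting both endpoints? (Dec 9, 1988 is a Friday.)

Dec 9, 1988 is a Friday; the first Wednesday on or after it is Dec 14, 1988 (5 days later).
From Dec 14, 1988 to Jun 12, 1990: 17 + 365 + 163 = 545 days (rest of 1988, 1989, to Jun 12, 1990 in 1990).
545 ÷ 7 = 77 full weeks with remainder 6, so 77 more Wednesdays after the first → 78.

78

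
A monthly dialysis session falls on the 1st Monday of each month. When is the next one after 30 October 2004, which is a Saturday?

1 November 2004

October 2004 starts on a Friday, so its 1st Monday is 4 October 2004 (3 days in).
That is not after 30 October 2004, so look at November 2004.
November 2004 starts on a Monday, so its 1st Monday is 1 November 2004.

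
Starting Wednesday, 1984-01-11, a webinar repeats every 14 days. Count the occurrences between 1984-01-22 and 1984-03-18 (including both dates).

4

Occurrences land 14·i days after 1984-01-11 for i = 0, 1, 2, …
1984-01-22 is 11 days after the start; 11 ÷ 14 = 0 remainder 11; since the remainder is 11, round up to i = 1. First occurrence in the window: #2 on 1984-01-25 (1×14 = 14 days in).
1984-03-18 is 67 days after the start; 67 ÷ 14 = 4 remainder 11. Last occurrence in the window: #5 on 1984-03-07.
Occurrences #2 through #5: 4 in total.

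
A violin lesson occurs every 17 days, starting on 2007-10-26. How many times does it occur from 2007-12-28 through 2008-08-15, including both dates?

14

Occurrences land 17·i days after 2007-10-26 for i = 0, 1, 2, …
2007-12-28 is 63 days after the start; 63 ÷ 17 = 3 remainder 12; since the remainder is 12, round up to i = 4. First occurrence in the window: #5 on 2008-01-02 (4×17 = 68 days in).
2008-08-15 is 294 days after the start; 294 ÷ 17 = 17 remainder 5. Last occurrence in the window: #18 on 2008-08-10.
Occurrences #5 through #18: 14 in total.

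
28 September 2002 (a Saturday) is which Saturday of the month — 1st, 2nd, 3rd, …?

4th

Day 28 falls in week ⌈28/7⌉ of the month.
Days 1–7 hold the 1st Saturday, 8–14 the 2nd, 15–21 the 3rd, 22–28 the 4th, 29–31 the 5th.
28 is in the range for the 4th.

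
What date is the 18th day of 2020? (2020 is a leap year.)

18 into January → January 18.

18 January 2020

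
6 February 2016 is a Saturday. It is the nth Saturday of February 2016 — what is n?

1st

Day 6 falls in week ⌈6/7⌉ of the month.
Days 1–7 hold the 1st Saturday, 8–14 the 2nd, 15–21 the 3rd, 22–28 the 4th, 29–31 the 5th.
6 is in the range for the 1st.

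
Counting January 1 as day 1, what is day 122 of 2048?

January has 31 days (122 − 31 = 91 remain).
February has 29 days (91 − 29 = 62 remain).
March has 31 days (62 − 31 = 31 remain).
April has 30 days (31 − 30 = 1 remain).
1 into May → May 1.

2048-05-01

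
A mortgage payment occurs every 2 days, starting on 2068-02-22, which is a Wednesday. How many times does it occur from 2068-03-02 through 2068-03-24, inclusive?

11

Occurrences land 2·i days after 2068-02-22 for i = 0, 1, 2, …
2068-03-02 is 9 days after the start; 9 ÷ 2 = 4 remainder 1; since the remainder is 1, round up to i = 5. First occurrence in the window: #6 on 2068-03-03 (5×2 = 10 days in).
2068-03-24 is 31 days after the start; 31 ÷ 2 = 15 remainder 1. Last occurrence in the window: #16 on 2068-03-23.
Occurrences #6 through #16: 11 in total.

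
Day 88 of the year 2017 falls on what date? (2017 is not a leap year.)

Mar 29, 2017

Jan has 31 days (88 − 31 = 57 remain).
Feb has 28 days (57 − 28 = 29 remain).
29 into Mar → Mar 29.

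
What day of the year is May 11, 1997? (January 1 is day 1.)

131

Days in months before May: 31 + 28 + 31 + 30 = 120.
Plus 11 days into May → day 131.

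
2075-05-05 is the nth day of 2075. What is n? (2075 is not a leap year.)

125

Days in months before May: 31 + 28 + 31 + 30 = 120.
Plus 5 days into May → day 125.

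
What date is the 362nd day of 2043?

2043-12-28

January has 31 days (362 − 31 = 331 remain).
February has 28 days (331 − 28 = 303 remain).
March has 31 days (303 − 31 = 272 remain).
April has 30 days (272 − 30 = 242 remain).
May has 31 days (242 − 31 = 211 remain).
June has 30 days (211 − 30 = 181 remain).
July has 31 days (181 − 31 = 150 remain).
August has 31 days (150 − 31 = 119 remain).
September has 30 days (119 − 30 = 89 remain).
October has 31 days (89 − 31 = 58 remain).
November has 30 days (58 − 30 = 28 remain).
28 into December → December 28.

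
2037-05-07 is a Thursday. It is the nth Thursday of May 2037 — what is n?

1st

Day 7 falls in week ⌈7/7⌉ of the month.
Days 1–7 hold the 1st Thursday, 8–14 the 2nd, 15–21 the 3rd, 22–28 the 4th, 29–31 the 5th.
7 is in the range for the 1st.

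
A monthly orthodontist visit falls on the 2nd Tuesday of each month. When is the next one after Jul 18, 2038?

Aug 10, 2038

Jul 2038 starts on a Thursday; its first Tuesday is the 6th, so the 2nd Tuesday is the 13th — Jul 13, 2038.
That is not after Jul 18, 2038, so look at Aug 2038.
Aug 2038 starts on a Sunday; its first Tuesday is the 3rd, so the 2nd Tuesday is the 10th — Aug 10, 2038.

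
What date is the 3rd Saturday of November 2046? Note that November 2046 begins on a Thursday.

2046-11-17

November 2046 begins on a Thursday, so the first Saturday is November 3 (2 days later).
The 3rd Saturday is 2 weeks later: 3 + 14 = 17.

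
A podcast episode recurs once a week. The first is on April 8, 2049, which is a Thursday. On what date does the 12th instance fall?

The 12th occurrence is 11 intervals after the first: 11 × 7 = 77 days after April 8, 2049.
April has 30 days — 22 days to the end of April leaves 55.
May has 31 days (24 left).
24 days into June → June 24, 2049.

June 24, 2049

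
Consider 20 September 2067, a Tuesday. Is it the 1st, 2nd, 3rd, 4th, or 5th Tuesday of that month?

3rd

Day 20 falls in week ⌈20/7⌉ of the month.
Days 1–7 hold the 1st Tuesday, 8–14 the 2nd, 15–21 the 3rd, 22–28 the 4th, 29–31 the 5th.
20 is in the range for the 3rd.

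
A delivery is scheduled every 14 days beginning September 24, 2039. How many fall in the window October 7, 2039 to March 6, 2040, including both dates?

Occurrences land 14·i days after September 24, 2039 for i = 0, 1, 2, …
October 7, 2039 is 13 days after the start; 13 ÷ 14 = 0 remainder 13; since the remainder is 13, round up to i = 1. First occurrence in the window: #2 on October 8, 2039 (1×14 = 14 days in).
March 6, 2040 is 164 days after the start; 164 ÷ 14 = 11 remainder 10. Last occurrence in the window: #12 on February 25, 2040.
Occurrences #2 through #12: 11 in total.

11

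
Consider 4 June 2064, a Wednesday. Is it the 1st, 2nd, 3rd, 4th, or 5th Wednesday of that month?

Day 4 falls in week ⌈4/7⌉ of the month.
Days 1–7 hold the 1st Wednesday, 8–14 the 2nd, 15–21 the 3rd, 22–28 the 4th, 29–31 the 5th.
4 is in the range for the 1st.

1st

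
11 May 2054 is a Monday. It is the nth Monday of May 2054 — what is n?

2nd

Day 11 falls in week ⌈11/7⌉ of the month.
Days 1–7 hold the 1st Monday, 8–14 the 2nd, 15–21 the 3rd, 22–28 the 4th, 29–31 the 5th.
11 is in the range for the 2nd.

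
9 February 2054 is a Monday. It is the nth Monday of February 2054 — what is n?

2nd

Day 9 falls in week ⌈9/7⌉ of the month.
Days 1–7 hold the 1st Monday, 8–14 the 2nd, 15–21 the 3rd, 22–28 the 4th, 29–31 the 5th.
9 is in the range for the 2nd.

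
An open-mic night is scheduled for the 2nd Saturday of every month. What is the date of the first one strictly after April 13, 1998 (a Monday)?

April 1998 starts on a Wednesday; its first Saturday is the 4th, so the 2nd Saturday is the 11th — April 11, 1998.
That is not after April 13, 1998, so look at May 1998.
May 1998 starts on a Friday; its first Saturday is the 2nd, so the 2nd Saturday is the 9th — May 9, 1998.

May 9, 1998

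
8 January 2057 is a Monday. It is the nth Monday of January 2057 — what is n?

2nd

Day 8 falls in week ⌈8/7⌉ of the month.
Days 1–7 hold the 1st Monday, 8–14 the 2nd, 15–21 the 3rd, 22–28 the 4th, 29–31 the 5th.
8 is in the range for the 2nd.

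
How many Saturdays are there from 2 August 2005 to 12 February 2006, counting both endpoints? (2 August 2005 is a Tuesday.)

2 August 2005 is a Tuesday; the first Saturday on or after it is 6 August 2005 (4 days later).
From 6 August 2005 to 12 February 2006: 25 + 30 + 31 + 30 + 31 + 31 + 12 = 190 days (rest of August, September, October, November, December, January, February).
190 ÷ 7 = 27 full weeks with remainder 1, so 27 more Saturdays after the first → 28.

28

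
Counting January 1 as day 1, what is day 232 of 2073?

January has 31 days (232 − 31 = 201 remain).
February has 28 days (201 − 28 = 173 remain).
March has 31 days (173 − 31 = 142 remain).
April has 30 days (142 − 30 = 112 remain).
May has 31 days (112 − 31 = 81 remain).
June has 30 days (81 − 30 = 51 remain).
July has 31 days (51 − 31 = 20 remain).
20 into August → August 20.

20 August 2073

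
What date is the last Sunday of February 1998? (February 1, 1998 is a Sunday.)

February 22, 1998

February 1998 begins on a Sunday, so the first Sunday is February 1.
February 1998 has 28 days. Adding weeks: 1, 8, 15, 22 — the last one ≤ 28 is the 22nd.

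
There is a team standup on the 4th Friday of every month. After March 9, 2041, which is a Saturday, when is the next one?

March 2041 starts on a Friday; its first Friday is the 1st, so the 4th Friday is the 22nd — March 22, 2041.
March 22, 2041 is after March 9, 2041, so that is the next one.

March 22, 2041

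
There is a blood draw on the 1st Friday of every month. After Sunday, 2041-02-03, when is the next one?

February 2041 starts on a Friday, so its 1st Friday is 2041-02-01.
That is not after 2041-02-03, so look at March 2041.
March 2041 starts on a Friday, so its 1st Friday is 2041-03-01.

2041-03-01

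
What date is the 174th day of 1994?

Jan has 31 days (174 − 31 = 143 remain).
Feb has 28 days (143 − 28 = 115 remain).
Mar has 31 days (115 − 31 = 84 remain).
Apr has 30 days (84 − 30 = 54 remain).
May has 31 days (54 − 31 = 23 remain).
23 into Jun → Jun 23.

Jun 23, 1994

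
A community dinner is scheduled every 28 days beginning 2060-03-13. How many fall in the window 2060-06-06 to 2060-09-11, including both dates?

3

Occurrences land 28·i days after 2060-03-13 for i = 0, 1, 2, …
2060-06-06 is 85 days after the start; 85 ÷ 28 = 3 remainder 1; since the remainder is 1, round up to i = 4. First occurrence in the window: #5 on 2060-07-03 (4×28 = 112 days in).
2060-09-11 is 182 days after the start; 182 ÷ 28 = 6 remainder 14. Last occurrence in the window: #7 on 2060-08-28.
Occurrences #5 through #7: 3 in total.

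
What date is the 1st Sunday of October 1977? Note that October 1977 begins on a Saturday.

October 1977 begins on a Saturday, so the first Sunday is October 2 (1 day later).

October 2, 1977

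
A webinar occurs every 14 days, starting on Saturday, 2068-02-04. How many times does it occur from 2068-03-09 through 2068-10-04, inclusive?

15

Occurrences land 14·i days after 2068-02-04 for i = 0, 1, 2, …
2068-03-09 is 34 days after the start; 34 ÷ 14 = 2 remainder 6; since the remainder is 6, round up to i = 3. First occurrence in the window: #4 on 2068-03-17 (3×14 = 42 days in).
2068-10-04 is 243 days after the start; 243 ÷ 14 = 17 remainder 5. Last occurrence in the window: #18 on 2068-09-29.
Occurrences #4 through #18: 15 in total.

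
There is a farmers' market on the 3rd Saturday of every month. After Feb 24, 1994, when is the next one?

Feb 1994 starts on a Tuesday; its first Saturday is the 5th, so the 3rd Saturday is the 19th — Feb 19, 1994.
That is not after Feb 24, 1994, so look at Mar 1994.
Mar 1994 starts on a Tuesday; its first Saturday is the 5th, so the 3rd Saturday is the 19th — Mar 19, 1994.

Mar 19, 1994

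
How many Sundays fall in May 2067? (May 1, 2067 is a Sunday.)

May 1, 2067 is a Sunday; the first Sunday on or after it is May 1, 2067.
From May 1, 2067 to May 31, 2067 is 31 − 1 = 30 days.
30 ÷ 7 = 4 full weeks with remainder 2, so 4 more Sundays after the first → 5.

5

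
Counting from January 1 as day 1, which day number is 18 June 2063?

169

Days in months before June: 31 + 28 + 31 + 30 + 31 = 151.
Plus 18 days into June → day 169.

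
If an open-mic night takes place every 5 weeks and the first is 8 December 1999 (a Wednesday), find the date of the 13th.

The 13th occurrence is 12 intervals after the first: 12 × 35 = 420 days after 8 December 1999.
December has 31 days — 23 days to the end of December leaves 397.
January has 31 days (366 left).
February has 29 days (337 left).
March has 31 days (306 left).
April has 30 days (276 left).
May has 31 days (245 left).
June has 30 days (215 left).
July has 31 days (184 left).
August has 31 days (153 left).
September has 30 days (123 left).
October has 31 days (92 left).
November has 30 days (62 left).
December has 31 days (31 left).
31 days into January → 31 January 2001.

31 January 2001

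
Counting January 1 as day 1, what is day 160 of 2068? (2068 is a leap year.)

Jun 8, 2068

Jan has 31 days (160 − 31 = 129 remain).
Feb has 29 days (129 − 29 = 100 remain).
Mar has 31 days (100 − 31 = 69 remain).
Apr has 30 days (69 − 30 = 39 remain).
May has 31 days (39 − 31 = 8 remain).
8 into Jun → Jun 8.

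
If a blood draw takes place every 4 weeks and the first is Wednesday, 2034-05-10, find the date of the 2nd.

The 2nd occurrence is 1 interval after the first: 1 × 28 = 28 days after 2034-05-10.
May has 31 days — 21 days to the end of May leaves 7.
7 days into June → 2034-06-07.

2034-06-07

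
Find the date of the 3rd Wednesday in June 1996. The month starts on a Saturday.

19 June 1996

June 1996 begins on a Saturday, so the first Wednesday is June 5 (4 days later).
The 3rd Wednesday is 2 weeks later: 5 + 14 = 19.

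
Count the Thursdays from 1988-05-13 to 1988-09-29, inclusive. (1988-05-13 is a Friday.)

1988-05-13 is a Friday; the first Thursday on or after it is 1988-05-19 (6 days later).
From 1988-05-19 to 1988-09-29: 12 + 30 + 31 + 31 + 29 = 133 days (rest of May, June, July, August, September).
133 ÷ 7 = 19 full weeks with remainder 0, so 19 more Thursdays after the first → 20.

20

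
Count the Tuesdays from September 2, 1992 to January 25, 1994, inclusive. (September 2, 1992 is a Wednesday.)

73

September 2, 1992 is a Wednesday; the first Tuesday on or after it is September 8, 1992 (6 days later).
From September 8, 1992 to January 25, 1994: 114 + 365 + 25 = 504 days (rest of 1992, 1993, to January 25, 1994 in 1994).
504 ÷ 7 = 72 full weeks with remainder 0, so 72 more Tuesdays after the first → 73.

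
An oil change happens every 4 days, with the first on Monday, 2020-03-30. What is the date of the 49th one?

The 49th occurrence is 48 intervals after the first: 48 × 4 = 192 days after 2020-03-30.
March has 31 days — 1 day to the end of March leaves 191.
April has 30 days (161 left).
May has 31 days (130 left).
June has 30 days (100 left).
July has 31 days (69 left).
August has 31 days (38 left).
September has 30 days (8 left).
8 days into October → 2020-10-08.

2020-10-08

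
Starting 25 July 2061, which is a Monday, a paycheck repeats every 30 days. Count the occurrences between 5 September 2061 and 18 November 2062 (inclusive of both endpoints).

15

Occurrences land 30·i days after 25 July 2061 for i = 0, 1, 2, …
5 September 2061 is 42 days after the start; 42 ÷ 30 = 1 remainder 12; since the remainder is 12, round up to i = 2. First occurrence in the window: #3 on 23 September 2061 (2×30 = 60 days in).
18 November 2062 is 481 days after the start; 481 ÷ 30 = 16 remainder 1. Last occurrence in the window: #17 on 17 November 2062.
Occurrences #3 through #17: 15 in total.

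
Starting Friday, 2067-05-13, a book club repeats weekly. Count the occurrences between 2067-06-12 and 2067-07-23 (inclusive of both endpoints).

6

Occurrences land 7·i days after 2067-05-13 for i = 0, 1, 2, …
2067-06-12 is 30 days after the start; 30 ÷ 7 = 4 remainder 2; since the remainder is 2, round up to i = 5. First occurrence in the window: #6 on 2067-06-17 (5×7 = 35 days in).
2067-07-23 is 71 days after the start; 71 ÷ 7 = 10 remainder 1. Last occurrence in the window: #11 on 2067-07-22.
Occurrences #6 through #11: 6 in total.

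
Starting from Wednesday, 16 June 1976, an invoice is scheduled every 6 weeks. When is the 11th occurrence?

10 August 1977

The 11th occurrence is 10 intervals after the first: 10 × 42 = 420 days after 16 June 1976.
June has 30 days — 14 days to the end of June leaves 406.
From end of June to end of 1976 is 184 days (222 left).
January has 31 days (191 left).
February has 28 days (163 left).
March has 31 days (132 left).
April has 30 days (102 left).
May has 31 days (71 left).
June has 30 days (41 left).
July has 31 days (10 left).
10 days into August → 10 August 1977.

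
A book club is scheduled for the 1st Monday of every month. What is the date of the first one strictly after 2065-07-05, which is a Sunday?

2065-07-06

July 2065 starts on a Wednesday, so its 1st Monday is 2065-07-06 (5 days in).
2065-07-06 is after 2065-07-05, so that is the next one.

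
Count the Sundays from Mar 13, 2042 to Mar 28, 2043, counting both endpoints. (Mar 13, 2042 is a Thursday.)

54

Mar 13, 2042 is a Thursday; the first Sunday on or after it is Mar 16, 2042 (3 days later).
From Mar 16, 2042 to Mar 28, 2043: 290 + 87 = 377 days (rest of 2042, to Mar 28, 2043 in 2043).
377 ÷ 7 = 53 full weeks with remainder 6, so 53 more Sundays after the first → 54.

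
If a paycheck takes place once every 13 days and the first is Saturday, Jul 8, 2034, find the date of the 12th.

Nov 28, 2034

The 12th occurrence is 11 intervals after the first: 11 × 13 = 143 days after Jul 8, 2034.
Jul has 31 days — 23 days to the end of Jul leaves 120.
Aug has 31 days (89 left).
Sep has 30 days (59 left).
Oct has 31 days (28 left).
28 days into Nov → Nov 28, 2034.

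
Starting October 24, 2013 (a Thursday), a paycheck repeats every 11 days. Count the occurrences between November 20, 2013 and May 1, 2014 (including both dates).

Occurrences land 11·i days after October 24, 2013 for i = 0, 1, 2, …
November 20, 2013 is 27 days after the start; 27 ÷ 11 = 2 remainder 5; since the remainder is 5, round up to i = 3. First occurrence in the window: #4 on November 26, 2013 (3×11 = 33 days in).
May 1, 2014 is 189 days after the start; 189 ÷ 11 = 17 remainder 2. Last occurrence in the window: #18 on April 29, 2014.
Occurrences #4 through #18: 15 in total.

15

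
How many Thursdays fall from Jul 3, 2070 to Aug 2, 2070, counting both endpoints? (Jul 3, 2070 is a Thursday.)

Jul 3, 2070 is a Thursday; the first Thursday on or after it is Jul 3, 2070.
From Jul 3, 2070 to Aug 2, 2070: 28 + 2 = 30 days (rest of Jul, Aug).
30 ÷ 7 = 4 full weeks with remainder 2, so 4 more Thursdays after the first → 5.

5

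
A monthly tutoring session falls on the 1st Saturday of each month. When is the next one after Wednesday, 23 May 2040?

May 2040 starts on a Tuesday, so its 1st Saturday is 5 May 2040 (4 days in).
That is not after 23 May 2040, so look at June 2040.
June 2040 starts on a Friday, so its 1st Saturday is 2 June 2040 (1 day in).

2 June 2040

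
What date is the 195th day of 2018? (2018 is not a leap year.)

January has 31 days (195 − 31 = 164 remain).
February has 28 days (164 − 28 = 136 remain).
March has 31 days (136 − 31 = 105 remain).
April has 30 days (105 − 30 = 75 remain).
May has 31 days (75 − 31 = 44 remain).
June has 30 days (44 − 30 = 14 remain).
14 into July → July 14.

2018-07-14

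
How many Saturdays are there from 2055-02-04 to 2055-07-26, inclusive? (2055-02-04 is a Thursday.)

25

2055-02-04 is a Thursday; the first Saturday on or after it is 2055-02-06 (2 days later).
From 2055-02-06 to 2055-07-26: 22 + 31 + 30 + 31 + 30 + 26 = 170 days (rest of February, March, April, May, June, July).
170 ÷ 7 = 24 full weeks with remainder 2, so 24 more Saturdays after the first → 25.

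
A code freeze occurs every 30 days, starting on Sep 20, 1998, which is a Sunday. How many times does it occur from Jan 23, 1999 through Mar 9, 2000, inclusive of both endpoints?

13

Occurrences land 30·i days after Sep 20, 1998 for i = 0, 1, 2, …
Jan 23, 1999 is 125 days after the start; 125 ÷ 30 = 4 remainder 5; since the remainder is 5, round up to i = 5. First occurrence in the window: #6 on Feb 17, 1999 (5×30 = 150 days in).
Mar 9, 2000 is 536 days after the start; 536 ÷ 30 = 17 remainder 26. Last occurrence in the window: #18 on Feb 12, 2000.
Occurrences #6 through #18: 13 in total.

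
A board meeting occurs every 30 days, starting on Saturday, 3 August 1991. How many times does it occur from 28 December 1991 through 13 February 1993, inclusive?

14

Occurrences land 30·i days after 3 August 1991 for i = 0, 1, 2, …
28 December 1991 is 147 days after the start; 147 ÷ 30 = 4 remainder 27; since the remainder is 27, round up to i = 5. First occurrence in the window: #6 on 31 December 1991 (5×30 = 150 days in).
13 February 1993 is 560 days after the start; 560 ÷ 30 = 18 remainder 20. Last occurrence in the window: #19 on 24 January 1993.
Occurrences #6 through #19: 14 in total.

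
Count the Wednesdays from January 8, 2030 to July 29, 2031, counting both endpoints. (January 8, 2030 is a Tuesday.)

81

January 8, 2030 is a Tuesday; the first Wednesday on or after it is January 9, 2030 (1 day later).
From January 9, 2030 to July 29, 2031: 356 + 210 = 566 days (rest of 2030, to July 29, 2031 in 2031).
566 ÷ 7 = 80 full weeks with remainder 6, so 80 more Wednesdays after the first → 81.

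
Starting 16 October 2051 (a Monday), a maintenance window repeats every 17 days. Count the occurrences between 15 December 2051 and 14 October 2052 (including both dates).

18

Occurrences land 17·i days after 16 October 2051 for i = 0, 1, 2, …
15 December 2051 is 60 days after the start; 60 ÷ 17 = 3 remainder 9; since the remainder is 9, round up to i = 4. First occurrence in the window: #5 on 23 December 2051 (4×17 = 68 days in).
14 October 2052 is 364 days after the start; 364 ÷ 17 = 21 remainder 7. Last occurrence in the window: #22 on 7 October 2052.
Occurrences #5 through #22: 18 in total.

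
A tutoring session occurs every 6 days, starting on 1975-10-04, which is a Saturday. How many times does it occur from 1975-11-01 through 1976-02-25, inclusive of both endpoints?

20

Occurrences land 6·i days after 1975-10-04 for i = 0, 1, 2, …
1975-11-01 is 28 days after the start; 28 ÷ 6 = 4 remainder 4; since the remainder is 4, round up to i = 5. First occurrence in the window: #6 on 1975-11-03 (5×6 = 30 days in).
1976-02-25 is 144 days after the start; 144 ÷ 6 = 24 remainder 0. Last occurrence in the window: #25 on 1976-02-25.
Occurrences #6 through #25: 20 in total.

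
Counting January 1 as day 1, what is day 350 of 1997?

January has 31 days (350 − 31 = 319 remain).
February has 28 days (319 − 28 = 291 remain).
March has 31 days (291 − 31 = 260 remain).
April has 30 days (260 − 30 = 230 remain).
May has 31 days (230 − 31 = 199 remain).
June has 30 days (199 − 30 = 169 remain).
July has 31 days (169 − 31 = 138 remain).
August has 31 days (138 − 31 = 107 remain).
September has 30 days (107 − 30 = 77 remain).
October has 31 days (77 − 31 = 46 remain).
November has 30 days (46 − 30 = 16 remain).
16 into December → December 16.

1997-12-16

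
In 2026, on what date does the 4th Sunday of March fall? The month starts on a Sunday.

March 2026 begins on a Sunday, so the first Sunday is March 1.
The 4th Sunday is 3 weeks later: 1 + 21 = 22.

22 March 2026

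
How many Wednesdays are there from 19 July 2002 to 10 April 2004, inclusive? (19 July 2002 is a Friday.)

90

19 July 2002 is a Friday; the first Wednesday on or after it is 24 July 2002 (5 days later).
From 24 July 2002 to 10 April 2004: 160 + 365 + 101 = 626 days (rest of 2002, 2003, to 10 April 2004 in 2004).
626 ÷ 7 = 89 full weeks with remainder 3, so 89 more Wednesdays after the first → 90.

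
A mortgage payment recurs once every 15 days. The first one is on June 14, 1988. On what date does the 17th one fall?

The 17th occurrence is 16 intervals after the first: 16 × 15 = 240 days after June 14, 1988.
June has 30 days — 16 days to the end of June leaves 224.
July has 31 days (193 left).
August has 31 days (162 left).
September has 30 days (132 left).
October has 31 days (101 left).
November has 30 days (71 left).
December has 31 days (40 left).
January has 31 days (9 left).
9 days into February → February 9, 1989.

February 9, 1989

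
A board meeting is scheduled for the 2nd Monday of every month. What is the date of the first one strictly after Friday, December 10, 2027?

December 2027 starts on a Wednesday; its first Monday is the 6th, so the 2nd Monday is the 13th — December 13, 2027.
December 13, 2027 is after December 10, 2027, so that is the next one.

December 13, 2027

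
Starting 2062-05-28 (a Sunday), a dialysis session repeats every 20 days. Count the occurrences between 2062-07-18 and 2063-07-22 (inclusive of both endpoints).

19

Occurrences land 20·i days after 2062-05-28 for i = 0, 1, 2, …
2062-07-18 is 51 days after the start; 51 ÷ 20 = 2 remainder 11; since the remainder is 11, round up to i = 3. First occurrence in the window: #4 on 2062-07-27 (3×20 = 60 days in).
2063-07-22 is 420 days after the start; 420 ÷ 20 = 21 remainder 0. Last occurrence in the window: #22 on 2063-07-22.
Occurrences #4 through #22: 19 in total.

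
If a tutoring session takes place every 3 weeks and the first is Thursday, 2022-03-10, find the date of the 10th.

2022-09-15

The 10th occurrence is 9 intervals after the first: 9 × 21 = 189 days after 2022-03-10.
March has 31 days — 21 days to the end of March leaves 168.
April has 30 days (138 left).
May has 31 days (107 left).
June has 30 days (77 left).
July has 31 days (46 left).
August has 31 days (15 left).
15 days into September → 2022-09-15.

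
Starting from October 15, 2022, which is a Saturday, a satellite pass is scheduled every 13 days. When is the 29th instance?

The 29th occurrence is 28 intervals after the first: 28 × 13 = 364 days after October 15, 2022.
October has 31 days — 16 days to the end of October leaves 348.
November has 30 days (318 left).
December has 31 days (287 left).
January has 31 days (256 left).
February has 28 days (228 left).
March has 31 days (197 left).
April has 30 days (167 left).
May has 31 days (136 left).
June has 30 days (106 left).
July has 31 days (75 left).
August has 31 days (44 left).
September has 30 days (14 left).
14 days into October → October 14, 2023.

October 14, 2023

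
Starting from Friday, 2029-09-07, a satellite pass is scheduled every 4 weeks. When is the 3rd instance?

2029-11-02

The 3rd occurrence is 2 intervals after the first: 2 × 28 = 56 days after 2029-09-07.
September has 30 days — 23 days to the end of September leaves 33.
October has 31 days (2 left).
2 days into November → 2029-11-02.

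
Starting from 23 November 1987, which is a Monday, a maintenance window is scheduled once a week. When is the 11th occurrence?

1 February 1988

The 11th occurrence is 10 intervals after the first: 10 × 7 = 70 days after 23 November 1987.
November has 30 days — 7 days to the end of November leaves 63.
December has 31 days (32 left).
January has 31 days (1 left).
1 day into February → 1 February 1988.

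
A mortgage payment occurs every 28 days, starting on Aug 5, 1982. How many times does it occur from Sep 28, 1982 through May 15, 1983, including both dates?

9

Occurrences land 28·i days after Aug 5, 1982 for i = 0, 1, 2, …
Sep 28, 1982 is 54 days after the start; 54 ÷ 28 = 1 remainder 26; since the remainder is 26, round up to i = 2. First occurrence in the window: #3 on Sep 30, 1982 (2×28 = 56 days in).
May 15, 1983 is 283 days after the start; 283 ÷ 28 = 10 remainder 3. Last occurrence in the window: #11 on May 12, 1983.
Occurrences #3 through #11: 9 in total.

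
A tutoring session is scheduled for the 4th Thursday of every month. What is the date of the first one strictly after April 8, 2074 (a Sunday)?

April 2074 starts on a Sunday; its first Thursday is the 5th, so the 4th Thursday is the 26th — April 26, 2074.
April 26, 2074 is after April 8, 2074, so that is the next one.

April 26, 2074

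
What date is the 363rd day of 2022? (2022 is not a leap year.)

29 December 2022

January has 31 days (363 − 31 = 332 remain).
February has 28 days (332 − 28 = 304 remain).
March has 31 days (304 − 31 = 273 remain).
April has 30 days (273 − 30 = 243 remain).
May has 31 days (243 − 31 = 212 remain).
June has 30 days (212 − 30 = 182 remain).
July has 31 days (182 − 31 = 151 remain).
August has 31 days (151 − 31 = 120 remain).
September has 30 days (120 − 30 = 90 remain).
October has 31 days (90 − 31 = 59 remain).
November has 30 days (59 − 30 = 29 remain).
29 into December → December 29.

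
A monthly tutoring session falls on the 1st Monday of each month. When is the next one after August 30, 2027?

August 2027 starts on a Sunday, so its 1st Monday is August 2, 2027 (1 day in).
That is not after August 30, 2027, so look at September 2027.
September 2027 starts on a Wednesday, so its 1st Monday is September 6, 2027 (5 days in).

September 6, 2027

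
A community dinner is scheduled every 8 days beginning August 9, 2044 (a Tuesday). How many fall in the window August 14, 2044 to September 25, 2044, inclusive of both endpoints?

5

Occurrences land 8·i days after August 9, 2044 for i = 0, 1, 2, …
August 14, 2044 is 5 days after the start; 5 ÷ 8 = 0 remainder 5; since the remainder is 5, round up to i = 1. First occurrence in the window: #2 on August 17, 2044 (1×8 = 8 days in).
September 25, 2044 is 47 days after the start; 47 ÷ 8 = 5 remainder 7. Last occurrence in the window: #6 on September 18, 2044.
Occurrences #2 through #6: 5 in total.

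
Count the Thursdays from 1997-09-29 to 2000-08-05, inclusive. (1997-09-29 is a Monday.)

1997-09-29 is a Monday; the first Thursday on or after it is 1997-10-02 (3 days later).
From 1997-10-02 to 2000-08-05: 90 + 365 + 365 + 218 = 1038 days (rest of 1997, 1998, 1999, to 2000-08-05 in 2000).
1038 ÷ 7 = 148 full weeks with remainder 2, so 148 more Thursdays after the first → 149.

149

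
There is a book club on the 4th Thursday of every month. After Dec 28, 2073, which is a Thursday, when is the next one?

Dec 2073 starts on a Friday; its first Thursday is the 7th, so the 4th Thursday is the 28th — Dec 28, 2073.
That is not after Dec 28, 2073, so look at Jan 2074.
Jan 2074 starts on a Monday; its first Thursday is the 4th, so the 4th Thursday is the 25th — Jan 25, 2074.

Jan 25, 2074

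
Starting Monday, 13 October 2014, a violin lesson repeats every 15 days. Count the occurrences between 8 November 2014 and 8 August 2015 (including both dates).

18

Occurrences land 15·i days after 13 October 2014 for i = 0, 1, 2, …
8 November 2014 is 26 days after the start; 26 ÷ 15 = 1 remainder 11; since the remainder is 11, round up to i = 2. First occurrence in the window: #3 on 12 November 2014 (2×15 = 30 days in).
8 August 2015 is 299 days after the start; 299 ÷ 15 = 19 remainder 14. Last occurrence in the window: #20 on 25 July 2015.
Occurrences #3 through #20: 18 in total.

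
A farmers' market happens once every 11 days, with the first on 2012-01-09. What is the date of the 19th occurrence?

2012-07-25

The 19th occurrence is 18 intervals after the first: 18 × 11 = 198 days after 2012-01-09.
January has 31 days — 22 days to the end of January leaves 176.
February has 29 days (147 left).
March has 31 days (116 left).
April has 30 days (86 left).
May has 31 days (55 left).
June has 30 days (25 left).
25 days into July → 2012-07-25.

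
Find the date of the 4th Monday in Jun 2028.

Jun 2028 begins on a Thursday, so the first Monday is Jun 5 (4 days later).
The 4th Monday is 3 weeks later: 5 + 21 = 26.

Jun 26, 2028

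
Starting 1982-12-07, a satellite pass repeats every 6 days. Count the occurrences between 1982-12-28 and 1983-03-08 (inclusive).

12

Occurrences land 6·i days after 1982-12-07 for i = 0, 1, 2, …
1982-12-28 is 21 days after the start; 21 ÷ 6 = 3 remainder 3; since the remainder is 3, round up to i = 4. First occurrence in the window: #5 on 1982-12-31 (4×6 = 24 days in).
1983-03-08 is 91 days after the start; 91 ÷ 6 = 15 remainder 1. Last occurrence in the window: #16 on 1983-03-07.
Occurrences #5 through #16: 12 in total.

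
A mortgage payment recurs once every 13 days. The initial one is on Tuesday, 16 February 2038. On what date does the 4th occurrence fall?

The 4th occurrence is 3 intervals after the first: 3 × 13 = 39 days after 16 February 2038.
February has 28 days — 12 days to the end of February leaves 27.
27 days into March → 27 March 2038.

27 March 2038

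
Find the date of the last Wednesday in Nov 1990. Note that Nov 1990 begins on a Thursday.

Nov 1990 begins on a Thursday, so the first Wednesday is Nov 7 (6 days later).
Nov 1990 has 30 days. Adding weeks: 7, 14, 21, 28 — the last one ≤ 30 is the 28th.

Nov 28, 1990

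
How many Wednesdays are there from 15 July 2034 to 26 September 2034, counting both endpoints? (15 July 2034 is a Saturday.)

10

15 July 2034 is a Saturday; the first Wednesday on or after it is 19 July 2034 (4 days later).
From 19 July 2034 to 26 September 2034: 12 + 31 + 26 = 69 days (rest of July, August, September).
69 ÷ 7 = 9 full weeks with remainder 6, so 9 more Wednesdays after the first → 10.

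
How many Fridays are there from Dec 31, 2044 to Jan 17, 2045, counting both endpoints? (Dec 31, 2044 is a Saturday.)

2

Dec 31, 2044 is a Saturday; the first Friday on or after it is Jan 6, 2045 (6 days later).
From Jan 6, 2045 to Jan 17, 2045 is 17 − 6 = 11 days.
11 ÷ 7 = 1 full weeks with remainder 4, so 1 more Fridays after the first → 2.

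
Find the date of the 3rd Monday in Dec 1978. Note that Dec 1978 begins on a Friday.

Dec 1978 begins on a Friday, so the first Monday is Dec 4 (3 days later).
The 3rd Monday is 2 weeks later: 4 + 14 = 18.

Dec 18, 1978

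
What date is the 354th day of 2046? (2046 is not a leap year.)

January has 31 days (354 − 31 = 323 remain).
February has 28 days (323 − 28 = 295 remain).
March has 31 days (295 − 31 = 264 remain).
April has 30 days (264 − 30 = 234 remain).
May has 31 days (234 − 31 = 203 remain).
June has 30 days (203 − 30 = 173 remain).
July has 31 days (173 − 31 = 142 remain).
August has 31 days (142 − 31 = 111 remain).
September has 30 days (111 − 30 = 81 remain).
October has 31 days (81 − 31 = 50 remain).
November has 30 days (50 − 30 = 20 remain).
20 into December → December 20.

20 December 2046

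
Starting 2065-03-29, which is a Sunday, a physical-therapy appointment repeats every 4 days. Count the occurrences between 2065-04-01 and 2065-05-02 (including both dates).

8

Occurrences land 4·i days after 2065-03-29 for i = 0, 1, 2, …
2065-04-01 is 3 days after the start; 3 ÷ 4 = 0 remainder 3; since the remainder is 3, round up to i = 1. First occurrence in the window: #2 on 2065-04-02 (1×4 = 4 days in).
2065-05-02 is 34 days after the start; 34 ÷ 4 = 8 remainder 2. Last occurrence in the window: #9 on 2065-04-30.
Occurrences #2 through #9: 8 in total.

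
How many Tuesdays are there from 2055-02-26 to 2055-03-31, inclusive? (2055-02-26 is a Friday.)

2055-02-26 is a Friday; the first Tuesday on or after it is 2055-03-02 (4 days later).
From 2055-03-02 to 2055-03-31 is 31 − 2 = 29 days.
29 ÷ 7 = 4 full weeks with remainder 1, so 4 more Tuesdays after the first → 5.

5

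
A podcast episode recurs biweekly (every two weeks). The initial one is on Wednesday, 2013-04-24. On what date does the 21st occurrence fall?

2014-01-29

The 21st occurrence is 20 intervals after the first: 20 × 14 = 280 days after 2013-04-24.
April has 30 days — 6 days to the end of April leaves 274.
May has 31 days (243 left).
June has 30 days (213 left).
July has 31 days (182 left).
August has 31 days (151 left).
September has 30 days (121 left).
October has 31 days (90 left).
November has 30 days (60 left).
December has 31 days (29 left).
29 days into January → 2014-01-29.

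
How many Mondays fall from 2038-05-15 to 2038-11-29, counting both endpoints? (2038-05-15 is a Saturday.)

29

2038-05-15 is a Saturday; the first Monday on or after it is 2038-05-17 (2 days later).
From 2038-05-17 to 2038-11-29: 14 + 30 + 31 + 31 + 30 + 31 + 29 = 196 days (rest of May, June, July, August, September, October, November).
196 ÷ 7 = 28 full weeks with remainder 0, so 28 more Mondays after the first → 29.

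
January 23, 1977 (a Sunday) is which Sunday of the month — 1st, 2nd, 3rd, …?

4th

Day 23 falls in week ⌈23/7⌉ of the month.
Days 1–7 hold the 1st Sunday, 8–14 the 2nd, 15–21 the 3rd, 22–28 the 4th, 29–31 the 5th.
23 is in the range for the 4th.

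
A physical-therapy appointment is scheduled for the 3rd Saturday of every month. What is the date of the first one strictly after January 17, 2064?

January 19, 2064

January 2064 starts on a Tuesday; its first Saturday is the 5th, so the 3rd Saturday is the 19th — January 19, 2064.
January 19, 2064 is after January 17, 2064, so that is the next one.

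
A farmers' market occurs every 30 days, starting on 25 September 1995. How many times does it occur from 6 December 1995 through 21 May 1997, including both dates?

18

Occurrences land 30·i days after 25 September 1995 for i = 0, 1, 2, …
6 December 1995 is 72 days after the start; 72 ÷ 30 = 2 remainder 12; since the remainder is 12, round up to i = 3. First occurrence in the window: #4 on 24 December 1995 (3×30 = 90 days in).
21 May 1997 is 604 days after the start; 604 ÷ 30 = 20 remainder 4. Last occurrence in the window: #21 on 17 May 1997.
Occurrences #4 through #21: 18 in total.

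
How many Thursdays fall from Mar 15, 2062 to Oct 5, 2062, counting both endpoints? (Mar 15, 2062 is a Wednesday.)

Mar 15, 2062 is a Wednesday; the first Thursday on or after it is Mar 16, 2062 (1 day later).
From Mar 16, 2062 to Oct 5, 2062: 15 + 30 + 31 + 30 + 31 + 31 + 30 + 5 = 203 days (rest of Mar, Apr, May, Jun, Jul, Aug, Sep, Oct).
203 ÷ 7 = 29 full weeks with remainder 0, so 29 more Thursdays after the first → 30.

30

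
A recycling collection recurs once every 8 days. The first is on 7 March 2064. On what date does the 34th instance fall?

The 34th occurrence is 33 intervals after the first: 33 × 8 = 264 days after 7 March 2064.
March has 31 days — 24 days to the end of March leaves 240.
April has 30 days (210 left).
May has 31 days (179 left).
June has 30 days (149 left).
July has 31 days (118 left).
August has 31 days (87 left).
September has 30 days (57 left).
October has 31 days (26 left).
26 days into November → 26 November 2064.

26 November 2064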